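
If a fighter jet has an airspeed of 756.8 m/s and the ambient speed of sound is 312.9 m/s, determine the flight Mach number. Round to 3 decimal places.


Step 1: M = V / a = 756.8 / 312.9
Step 2: M = 2.419

2.419


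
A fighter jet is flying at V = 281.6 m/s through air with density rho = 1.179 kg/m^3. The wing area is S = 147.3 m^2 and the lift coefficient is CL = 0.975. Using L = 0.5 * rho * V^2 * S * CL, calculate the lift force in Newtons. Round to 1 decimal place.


Step 1: Calculate dynamic pressure q = 0.5 * 1.179 * 281.6^2 = 0.5 * 1.179 * 79298.56 = 46746.5011 Pa
Step 2: Multiply by wing area and lift coefficient: L = 46746.5011 * 147.3 * 0.975
Step 3: L = 6885759.615 * 0.975 = 6713615.6 N

6713615.6


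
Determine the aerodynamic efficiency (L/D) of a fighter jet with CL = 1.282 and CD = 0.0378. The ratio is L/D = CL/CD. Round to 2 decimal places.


Step 1: L/D = CL / CD = 1.282 / 0.0378
Step 2: L/D = 33.92

33.92


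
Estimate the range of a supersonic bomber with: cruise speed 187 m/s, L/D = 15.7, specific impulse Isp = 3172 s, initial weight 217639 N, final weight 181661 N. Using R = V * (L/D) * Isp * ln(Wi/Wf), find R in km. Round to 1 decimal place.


Step 1: Coefficient = V * (L/D) * Isp = 187 * 15.7 * 3172 = 9312674.8 m
Step 2: Wi/Wf = 217639 / 181661 = 1.19805
Step 3: ln(1.19805) = 0.180695
Step 4: R = 9312674.8 * 0.180695 = 1682757.6 m = 1682.8 km

1682.8


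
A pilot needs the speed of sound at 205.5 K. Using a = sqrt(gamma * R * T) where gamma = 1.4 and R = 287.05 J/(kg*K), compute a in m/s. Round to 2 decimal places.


Step 1: gamma * R * T = 1.4 * 287.05 * 205.5 = 82584.285
Step 2: a = sqrt(82584.285) = 287.37 m/s

287.37


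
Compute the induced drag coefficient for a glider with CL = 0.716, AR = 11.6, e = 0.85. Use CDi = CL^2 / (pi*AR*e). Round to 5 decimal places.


Step 1: CL^2 = 0.716^2 = 0.512656
Step 2: pi * AR * e = 3.14159 * 11.6 * 0.85 = 30.976104
Step 3: CDi = 0.512656 / 30.976104 = 0.01655

0.01655


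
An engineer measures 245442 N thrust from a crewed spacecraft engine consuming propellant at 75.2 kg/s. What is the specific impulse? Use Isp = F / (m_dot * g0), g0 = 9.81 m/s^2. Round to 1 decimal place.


Step 1: m_dot * g0 = 75.2 * 9.81 = 737.71
Step 2: Isp = 245442 / 737.71 = 332.7 s

332.7


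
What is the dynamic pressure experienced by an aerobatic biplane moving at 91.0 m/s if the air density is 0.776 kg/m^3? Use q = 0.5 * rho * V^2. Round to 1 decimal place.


Step 1: V^2 = 91.0^2 = 8281.0
Step 2: q = 0.5 * 0.776 * 8281.0
Step 3: q = 3213.0 Pa

3213.0


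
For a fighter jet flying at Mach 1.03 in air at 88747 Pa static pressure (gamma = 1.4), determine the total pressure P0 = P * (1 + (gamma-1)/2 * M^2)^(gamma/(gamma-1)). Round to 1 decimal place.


Step 1: (gamma-1)/2 * M^2 = 0.2 * 1.0609 = 0.21218
Step 2: 1 + 0.21218 = 1.21218
Step 3: Exponent gamma/(gamma-1) = 3.5
Step 4: P0 = 88747 * 1.21218^3.5 = 174035.8 Pa

174035.8


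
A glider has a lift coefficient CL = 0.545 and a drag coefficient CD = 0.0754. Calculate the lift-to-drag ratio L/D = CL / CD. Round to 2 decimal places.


Step 1: L/D = CL / CD = 0.545 / 0.0754
Step 2: L/D = 7.23

7.23


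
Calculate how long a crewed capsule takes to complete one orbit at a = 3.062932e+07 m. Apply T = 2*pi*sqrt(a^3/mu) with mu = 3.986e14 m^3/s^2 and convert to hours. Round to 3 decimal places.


Step 1: a^3 / mu = 2.873506e+22 / 3.986e14 = 7.208996e+07
Step 2: sqrt(7.208996e+07) = 8490.5805 s
Step 3: T = 2*pi * 8490.5805 = 53347.89 s
Step 4: T in hours = 53347.89 / 3600 = 14.819 hours

14.819


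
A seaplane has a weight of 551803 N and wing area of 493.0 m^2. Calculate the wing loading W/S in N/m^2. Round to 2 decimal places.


Step 1: Wing loading = W / S = 551803 / 493.0
Step 2: Wing loading = 1119.28 N/m^2

1119.28


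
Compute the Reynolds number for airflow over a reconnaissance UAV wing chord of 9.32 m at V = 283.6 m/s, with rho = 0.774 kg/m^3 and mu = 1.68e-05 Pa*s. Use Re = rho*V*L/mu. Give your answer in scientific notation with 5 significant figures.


Step 1: Numerator = rho * V * L = 0.774 * 283.6 * 9.32 = 2045.799648
Step 2: Re = 2045.799648 / 1.68e-05
Step 3: Re = 1.2177e+08

1.2177e+08


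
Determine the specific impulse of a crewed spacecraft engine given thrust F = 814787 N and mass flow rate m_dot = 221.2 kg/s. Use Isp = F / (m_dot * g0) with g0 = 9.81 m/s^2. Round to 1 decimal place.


Step 1: m_dot * g0 = 221.2 * 9.81 = 2169.97
Step 2: Isp = 814787 / 2169.97 = 375.5 s

375.5


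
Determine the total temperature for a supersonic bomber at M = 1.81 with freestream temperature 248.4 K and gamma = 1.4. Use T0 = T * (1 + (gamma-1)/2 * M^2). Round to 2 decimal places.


Step 1: (gamma-1)/2 = 0.2
Step 2: M^2 = 3.2761
Step 3: 1 + 0.2 * 3.2761 = 1.65522
Step 4: T0 = 248.4 * 1.65522 = 411.16 K

411.16


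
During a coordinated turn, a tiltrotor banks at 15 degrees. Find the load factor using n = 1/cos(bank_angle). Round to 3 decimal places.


Step 1: Convert 15 degrees to radians = 0.261799
Step 2: cos(15 deg) = 0.965926
Step 3: n = 1 / 0.965926 = 1.035

1.035


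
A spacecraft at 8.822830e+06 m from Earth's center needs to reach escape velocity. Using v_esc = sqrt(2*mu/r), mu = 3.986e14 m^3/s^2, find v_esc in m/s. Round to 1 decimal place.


Step 1: 2*mu/r = 2 * 3.986e14 / 8.822830e+06 = 90356495.5916
Step 2: v_esc = sqrt(90356495.5916) = 9505.6 m/s

9505.6


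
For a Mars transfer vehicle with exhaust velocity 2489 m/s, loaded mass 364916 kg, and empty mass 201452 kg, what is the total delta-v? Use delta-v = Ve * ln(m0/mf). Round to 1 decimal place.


Step 1: Mass ratio m0/mf = 364916 / 201452 = 1.811429
Step 2: ln(1.811429) = 0.594116
Step 3: delta-v = 2489 * 0.594116 = 1478.8 m/s

1478.8


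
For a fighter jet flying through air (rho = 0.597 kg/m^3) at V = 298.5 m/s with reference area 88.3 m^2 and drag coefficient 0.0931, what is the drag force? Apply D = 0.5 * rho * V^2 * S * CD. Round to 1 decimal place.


Step 1: Dynamic pressure q = 0.5 * 0.597 * 298.5^2 = 26597.0216 Pa
Step 2: Drag D = q * S * CD = 26597.0216 * 88.3 * 0.0931
Step 3: D = 218646.9 N

218646.9


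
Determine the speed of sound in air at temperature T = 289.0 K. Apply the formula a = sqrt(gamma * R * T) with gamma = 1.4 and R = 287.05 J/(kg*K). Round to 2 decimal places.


Step 1: gamma * R * T = 1.4 * 287.05 * 289.0 = 116140.43
Step 2: a = sqrt(116140.43) = 340.79 m/s

340.79


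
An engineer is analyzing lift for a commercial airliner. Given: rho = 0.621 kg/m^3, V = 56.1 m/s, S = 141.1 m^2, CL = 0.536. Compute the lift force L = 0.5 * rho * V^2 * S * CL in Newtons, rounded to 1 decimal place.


Step 1: Calculate dynamic pressure q = 0.5 * 0.621 * 56.1^2 = 0.5 * 0.621 * 3147.21 = 977.2087 Pa
Step 2: Multiply by wing area and lift coefficient: L = 977.2087 * 141.1 * 0.536
Step 3: L = 137884.1483 * 0.536 = 73905.9 N

73905.9


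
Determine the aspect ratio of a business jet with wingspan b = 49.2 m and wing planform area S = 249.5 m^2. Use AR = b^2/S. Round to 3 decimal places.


Step 1: b^2 = 49.2^2 = 2420.64
Step 2: AR = 2420.64 / 249.5 = 9.702

9.702


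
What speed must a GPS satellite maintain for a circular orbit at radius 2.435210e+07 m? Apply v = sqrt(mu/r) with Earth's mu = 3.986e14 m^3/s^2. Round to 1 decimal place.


Step 1: mu / r = 3.986e14 / 2.435210e+07 = 16368198.2252
Step 2: v = sqrt(16368198.2252) = 4045.8 m/s

4045.8


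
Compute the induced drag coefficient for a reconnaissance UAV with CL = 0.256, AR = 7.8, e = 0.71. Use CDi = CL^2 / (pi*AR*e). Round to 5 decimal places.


Step 1: CL^2 = 0.256^2 = 0.065536
Step 2: pi * AR * e = 3.14159 * 7.8 * 0.71 = 17.39814
Step 3: CDi = 0.065536 / 17.39814 = 0.00377

0.00377


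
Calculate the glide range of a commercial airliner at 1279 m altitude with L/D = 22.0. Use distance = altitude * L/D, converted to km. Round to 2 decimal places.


Step 1: Glide distance = altitude * L/D = 1279 * 22.0 = 28138.0 m
Step 2: Convert to km: 28138.0 / 1000 = 28.14 km

28.14


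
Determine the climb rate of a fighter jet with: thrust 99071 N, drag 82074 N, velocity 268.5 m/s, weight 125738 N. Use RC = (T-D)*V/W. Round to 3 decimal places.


Step 1: Excess thrust = T - D = 99071 - 82074 = 16997 N
Step 2: Excess power = 16997 * 268.5 = 4563694.5 W
Step 3: RC = 4563694.5 / 125738 = 36.295 m/s

36.295


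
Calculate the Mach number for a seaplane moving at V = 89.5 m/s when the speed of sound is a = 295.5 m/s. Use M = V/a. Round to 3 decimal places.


Step 1: M = V / a = 89.5 / 295.5
Step 2: M = 0.303

0.303


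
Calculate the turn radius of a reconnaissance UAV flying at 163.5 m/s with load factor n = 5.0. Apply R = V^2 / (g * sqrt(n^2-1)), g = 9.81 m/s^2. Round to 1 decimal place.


Step 1: V^2 = 163.5^2 = 26732.25
Step 2: n^2 - 1 = 5.0^2 - 1 = 24.0
Step 3: sqrt(24.0) = 4.898979
Step 4: R = 26732.25 / (9.81 * 4.898979) = 556.2 m

556.2


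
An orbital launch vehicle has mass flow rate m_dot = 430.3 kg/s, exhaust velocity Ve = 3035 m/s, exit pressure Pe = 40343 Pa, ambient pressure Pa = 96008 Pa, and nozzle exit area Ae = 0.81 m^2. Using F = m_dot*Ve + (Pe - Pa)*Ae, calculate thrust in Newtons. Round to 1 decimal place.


Step 1: Momentum thrust = m_dot * Ve = 430.3 * 3035 = 1305960.5 N
Step 2: Pressure thrust = (Pe - Pa) * Ae = (40343 - 96008) * 0.81 = -45088.65 N
Step 3: Total thrust F = 1305960.5 + -45088.65 = 1260871.9 N

1260871.9


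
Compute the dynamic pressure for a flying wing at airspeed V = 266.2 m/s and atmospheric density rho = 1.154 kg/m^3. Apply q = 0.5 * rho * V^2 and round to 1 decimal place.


Step 1: V^2 = 266.2^2 = 70862.44
Step 2: q = 0.5 * 1.154 * 70862.44
Step 3: q = 40887.6 Pa

40887.6


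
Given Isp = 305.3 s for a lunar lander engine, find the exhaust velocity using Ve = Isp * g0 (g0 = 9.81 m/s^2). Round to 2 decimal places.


Step 1: Ve = Isp * g0 = 305.3 * 9.81
Step 2: Ve = 2994.99 m/s

2994.99


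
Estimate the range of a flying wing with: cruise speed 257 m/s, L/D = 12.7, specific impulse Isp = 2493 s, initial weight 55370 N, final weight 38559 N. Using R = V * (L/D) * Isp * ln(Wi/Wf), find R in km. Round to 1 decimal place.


Step 1: Coefficient = V * (L/D) * Isp = 257 * 12.7 * 2493 = 8136902.7 m
Step 2: Wi/Wf = 55370 / 38559 = 1.435981
Step 3: ln(1.435981) = 0.361848
Step 4: R = 8136902.7 * 0.361848 = 2944325.2 m = 2944.3 km

2944.3


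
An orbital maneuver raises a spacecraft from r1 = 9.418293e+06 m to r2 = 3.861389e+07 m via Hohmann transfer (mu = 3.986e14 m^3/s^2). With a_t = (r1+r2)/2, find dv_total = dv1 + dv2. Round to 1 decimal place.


Step 1: Transfer semi-major axis a_t = (9.418293e+06 + 3.861389e+07) / 2 = 2.401609e+07 m
Step 2: v1 (circular at r1) = sqrt(mu/r1) = 6505.53 m/s
Step 3: v_t1 = sqrt(mu*(2/r1 - 1/a_t)) = 8249.04 m/s
Step 4: dv1 = |8249.04 - 6505.53| = 1743.51 m/s
Step 5: v2 (circular at r2) = 3212.9 m/s, v_t2 = 2012.02 m/s
Step 6: dv2 = |3212.9 - 2012.02| = 1200.88 m/s
Step 7: Total delta-v = 1743.51 + 1200.88 = 2944.4 m/s

2944.4


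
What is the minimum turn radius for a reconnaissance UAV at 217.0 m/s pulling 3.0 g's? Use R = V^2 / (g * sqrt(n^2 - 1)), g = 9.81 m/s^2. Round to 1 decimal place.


Step 1: V^2 = 217.0^2 = 47089.0
Step 2: n^2 - 1 = 3.0^2 - 1 = 8.0
Step 3: sqrt(8.0) = 2.828427
Step 4: R = 47089.0 / (9.81 * 2.828427) = 1697.1 m

1697.1


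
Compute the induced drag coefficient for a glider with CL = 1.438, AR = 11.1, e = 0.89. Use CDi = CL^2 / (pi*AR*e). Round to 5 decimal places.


Step 1: CL^2 = 1.438^2 = 2.067844
Step 2: pi * AR * e = 3.14159 * 11.1 * 0.89 = 31.035794
Step 3: CDi = 2.067844 / 31.035794 = 0.06663

0.06663


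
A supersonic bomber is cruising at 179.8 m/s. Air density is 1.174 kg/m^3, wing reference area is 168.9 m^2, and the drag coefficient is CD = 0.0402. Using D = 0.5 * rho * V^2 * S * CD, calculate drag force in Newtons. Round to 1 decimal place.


Step 1: Dynamic pressure q = 0.5 * 1.174 * 179.8^2 = 18976.5595 Pa
Step 2: Drag D = q * S * CD = 18976.5595 * 168.9 * 0.0402
Step 3: D = 128846.7 N

128846.7


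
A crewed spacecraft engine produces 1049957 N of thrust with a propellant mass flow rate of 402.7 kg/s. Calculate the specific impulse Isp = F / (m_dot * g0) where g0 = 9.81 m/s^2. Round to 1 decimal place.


Step 1: m_dot * g0 = 402.7 * 9.81 = 3950.49
Step 2: Isp = 1049957 / 3950.49 = 265.8 s

265.8


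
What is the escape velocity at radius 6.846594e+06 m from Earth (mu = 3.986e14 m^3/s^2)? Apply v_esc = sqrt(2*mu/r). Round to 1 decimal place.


Step 1: 2*mu/r = 2 * 3.986e14 / 6.846594e+06 = 116437457.8075
Step 2: v_esc = sqrt(116437457.8075) = 10790.6 m/s

10790.6


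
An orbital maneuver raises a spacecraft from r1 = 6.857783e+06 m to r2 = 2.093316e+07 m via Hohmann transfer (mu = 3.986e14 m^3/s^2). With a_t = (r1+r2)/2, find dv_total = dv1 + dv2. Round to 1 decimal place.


Step 1: Transfer semi-major axis a_t = (6.857783e+06 + 2.093316e+07) / 2 = 1.389547e+07 m
Step 2: v1 (circular at r1) = sqrt(mu/r1) = 7623.89 m/s
Step 3: v_t1 = sqrt(mu*(2/r1 - 1/a_t)) = 9357.45 m/s
Step 4: dv1 = |9357.45 - 7623.89| = 1733.56 m/s
Step 5: v2 (circular at r2) = 4363.66 m/s, v_t2 = 3065.54 m/s
Step 6: dv2 = |4363.66 - 3065.54| = 1298.13 m/s
Step 7: Total delta-v = 1733.56 + 1298.13 = 3031.7 m/s

3031.7


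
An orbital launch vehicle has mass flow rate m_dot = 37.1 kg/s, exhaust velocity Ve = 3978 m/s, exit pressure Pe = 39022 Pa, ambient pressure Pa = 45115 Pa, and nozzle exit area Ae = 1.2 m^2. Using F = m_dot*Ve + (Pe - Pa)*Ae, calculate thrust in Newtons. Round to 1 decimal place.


Step 1: Momentum thrust = m_dot * Ve = 37.1 * 3978 = 147583.8 N
Step 2: Pressure thrust = (Pe - Pa) * Ae = (39022 - 45115) * 1.2 = -7311.6 N
Step 3: Total thrust F = 147583.8 + -7311.6 = 140272.2 N

140272.2


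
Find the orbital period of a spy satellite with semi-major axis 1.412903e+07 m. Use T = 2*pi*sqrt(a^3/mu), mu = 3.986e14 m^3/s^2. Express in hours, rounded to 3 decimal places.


Step 1: a^3 / mu = 2.820571e+21 / 3.986e14 = 7.076194e+06
Step 2: sqrt(7.076194e+06) = 2660.1117 s
Step 3: T = 2*pi * 2660.1117 = 16713.97 s
Step 4: T in hours = 16713.97 / 3600 = 4.643 hours

4.643


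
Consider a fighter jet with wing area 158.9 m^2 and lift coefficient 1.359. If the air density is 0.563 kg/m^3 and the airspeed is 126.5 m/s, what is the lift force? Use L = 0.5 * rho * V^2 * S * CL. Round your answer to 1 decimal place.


Step 1: Calculate dynamic pressure q = 0.5 * 0.563 * 126.5^2 = 0.5 * 0.563 * 16002.25 = 4504.6334 Pa
Step 2: Multiply by wing area and lift coefficient: L = 4504.6334 * 158.9 * 1.359
Step 3: L = 715786.2433 * 1.359 = 972753.5 N

972753.5


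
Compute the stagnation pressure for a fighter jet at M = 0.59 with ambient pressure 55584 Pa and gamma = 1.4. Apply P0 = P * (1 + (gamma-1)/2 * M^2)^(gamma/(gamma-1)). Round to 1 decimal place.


Step 1: (gamma-1)/2 * M^2 = 0.2 * 0.3481 = 0.06962
Step 2: 1 + 0.06962 = 1.06962
Step 3: Exponent gamma/(gamma-1) = 3.5
Step 4: P0 = 55584 * 1.06962^3.5 = 70348.2 Pa

70348.2


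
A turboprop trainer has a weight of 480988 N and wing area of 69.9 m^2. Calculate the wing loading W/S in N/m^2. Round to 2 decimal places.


Step 1: Wing loading = W / S = 480988 / 69.9
Step 2: Wing loading = 6881.09 N/m^2

6881.09


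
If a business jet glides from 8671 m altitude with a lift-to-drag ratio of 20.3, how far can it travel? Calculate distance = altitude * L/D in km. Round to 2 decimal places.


Step 1: Glide distance = altitude * L/D = 8671 * 20.3 = 176021.3 m
Step 2: Convert to km: 176021.3 / 1000 = 176.02 km

176.02


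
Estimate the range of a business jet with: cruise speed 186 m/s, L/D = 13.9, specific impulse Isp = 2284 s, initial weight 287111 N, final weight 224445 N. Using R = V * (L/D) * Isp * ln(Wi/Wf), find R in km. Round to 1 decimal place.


Step 1: Coefficient = V * (L/D) * Isp = 186 * 13.9 * 2284 = 5905053.6 m
Step 2: Wi/Wf = 287111 / 224445 = 1.279204
Step 3: ln(1.279204) = 0.246238
Step 4: R = 5905053.6 * 0.246238 = 1454049.8 m = 1454.0 km

1454.0


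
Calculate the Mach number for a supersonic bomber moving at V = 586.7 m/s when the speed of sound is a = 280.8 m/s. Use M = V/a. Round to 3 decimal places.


Step 1: M = V / a = 586.7 / 280.8
Step 2: M = 2.089

2.089


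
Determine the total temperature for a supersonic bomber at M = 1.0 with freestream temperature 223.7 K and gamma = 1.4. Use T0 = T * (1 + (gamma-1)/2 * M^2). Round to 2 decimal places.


Step 1: (gamma-1)/2 = 0.2
Step 2: M^2 = 1.0
Step 3: 1 + 0.2 * 1.0 = 1.2
Step 4: T0 = 223.7 * 1.2 = 268.44 K

268.44


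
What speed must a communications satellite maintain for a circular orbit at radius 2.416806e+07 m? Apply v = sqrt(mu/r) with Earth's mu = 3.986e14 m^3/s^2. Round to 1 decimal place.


Step 1: mu / r = 3.986e14 / 2.416806e+07 = 16492842.2058
Step 2: v = sqrt(16492842.2058) = 4061.1 m/s

4061.1


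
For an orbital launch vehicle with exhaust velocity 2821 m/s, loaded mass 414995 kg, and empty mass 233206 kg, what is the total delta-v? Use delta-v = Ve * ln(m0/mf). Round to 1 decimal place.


Step 1: Mass ratio m0/mf = 414995 / 233206 = 1.779521
Step 2: ln(1.779521) = 0.576344
Step 3: delta-v = 2821 * 0.576344 = 1625.9 m/s

1625.9


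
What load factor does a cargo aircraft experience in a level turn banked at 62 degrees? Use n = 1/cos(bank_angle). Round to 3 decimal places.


Step 1: Convert 62 degrees to radians = 1.082104
Step 2: cos(62 deg) = 0.469472
Step 3: n = 1 / 0.469472 = 2.130

2.130


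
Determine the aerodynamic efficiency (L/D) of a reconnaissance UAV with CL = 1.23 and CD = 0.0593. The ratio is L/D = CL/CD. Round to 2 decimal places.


Step 1: L/D = CL / CD = 1.23 / 0.0593
Step 2: L/D = 20.74

20.74


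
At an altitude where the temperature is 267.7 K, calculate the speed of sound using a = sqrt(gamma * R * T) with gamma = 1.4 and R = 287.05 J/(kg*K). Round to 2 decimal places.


Step 1: gamma * R * T = 1.4 * 287.05 * 267.7 = 107580.599
Step 2: a = sqrt(107580.599) = 327.99 m/s

327.99


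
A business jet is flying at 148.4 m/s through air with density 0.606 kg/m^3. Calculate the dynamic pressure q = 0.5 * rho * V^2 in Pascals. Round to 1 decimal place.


Step 1: V^2 = 148.4^2 = 22022.56
Step 2: q = 0.5 * 0.606 * 22022.56
Step 3: q = 6672.8 Pa

6672.8


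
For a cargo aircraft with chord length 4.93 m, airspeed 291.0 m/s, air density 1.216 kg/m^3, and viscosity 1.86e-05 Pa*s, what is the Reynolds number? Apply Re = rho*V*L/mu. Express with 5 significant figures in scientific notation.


Step 1: Numerator = rho * V * L = 1.216 * 291.0 * 4.93 = 1744.51008
Step 2: Re = 1744.51008 / 1.86e-05
Step 3: Re = 9.3791e+07

9.3791e+07


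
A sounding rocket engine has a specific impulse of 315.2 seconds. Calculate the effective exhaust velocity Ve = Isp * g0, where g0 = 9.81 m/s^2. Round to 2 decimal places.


Step 1: Ve = Isp * g0 = 315.2 * 9.81
Step 2: Ve = 3092.11 m/s

3092.11


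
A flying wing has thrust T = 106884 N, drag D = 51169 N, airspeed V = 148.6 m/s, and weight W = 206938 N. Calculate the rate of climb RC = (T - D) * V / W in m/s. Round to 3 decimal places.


Step 1: Excess thrust = T - D = 106884 - 51169 = 55715 N
Step 2: Excess power = 55715 * 148.6 = 8279249.0 W
Step 3: RC = 8279249.0 / 206938 = 40.008 m/s

40.008


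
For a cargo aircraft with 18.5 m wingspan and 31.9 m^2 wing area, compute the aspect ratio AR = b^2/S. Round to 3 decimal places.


Step 1: b^2 = 18.5^2 = 342.25
Step 2: AR = 342.25 / 31.9 = 10.729

10.729


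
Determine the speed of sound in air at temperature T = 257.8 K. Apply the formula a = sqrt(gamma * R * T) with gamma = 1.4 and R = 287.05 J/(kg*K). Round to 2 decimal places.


Step 1: gamma * R * T = 1.4 * 287.05 * 257.8 = 103602.086
Step 2: a = sqrt(103602.086) = 321.87 m/s

321.87


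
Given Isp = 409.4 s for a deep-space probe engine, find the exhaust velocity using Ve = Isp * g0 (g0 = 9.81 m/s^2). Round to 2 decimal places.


Step 1: Ve = Isp * g0 = 409.4 * 9.81
Step 2: Ve = 4016.21 m/s

4016.21


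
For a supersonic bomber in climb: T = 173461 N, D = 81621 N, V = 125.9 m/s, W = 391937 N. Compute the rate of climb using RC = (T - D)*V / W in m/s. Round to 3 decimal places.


Step 1: Excess thrust = T - D = 173461 - 81621 = 91840 N
Step 2: Excess power = 91840 * 125.9 = 11562656.0 W
Step 3: RC = 11562656.0 / 391937 = 29.501 m/s

29.501


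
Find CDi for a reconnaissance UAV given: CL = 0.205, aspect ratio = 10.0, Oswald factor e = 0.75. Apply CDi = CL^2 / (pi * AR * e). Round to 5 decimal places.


Step 1: CL^2 = 0.205^2 = 0.042025
Step 2: pi * AR * e = 3.14159 * 10.0 * 0.75 = 23.561945
Step 3: CDi = 0.042025 / 23.561945 = 0.00178

0.00178


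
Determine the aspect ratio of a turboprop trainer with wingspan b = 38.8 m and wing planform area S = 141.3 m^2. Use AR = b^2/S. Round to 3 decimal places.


Step 1: b^2 = 38.8^2 = 1505.44
Step 2: AR = 1505.44 / 141.3 = 10.654

10.654


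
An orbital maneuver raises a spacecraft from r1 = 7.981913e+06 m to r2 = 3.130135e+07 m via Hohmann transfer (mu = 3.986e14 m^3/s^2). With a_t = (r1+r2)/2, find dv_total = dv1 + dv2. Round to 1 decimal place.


Step 1: Transfer semi-major axis a_t = (7.981913e+06 + 3.130135e+07) / 2 = 1.964163e+07 m
Step 2: v1 (circular at r1) = sqrt(mu/r1) = 7066.68 m/s
Step 3: v_t1 = sqrt(mu*(2/r1 - 1/a_t)) = 8920.88 m/s
Step 4: dv1 = |8920.88 - 7066.68| = 1854.21 m/s
Step 5: v2 (circular at r2) = 3568.51 m/s, v_t2 = 2274.85 m/s
Step 6: dv2 = |3568.51 - 2274.85| = 1293.67 m/s
Step 7: Total delta-v = 1854.21 + 1293.67 = 3147.9 m/s

3147.9


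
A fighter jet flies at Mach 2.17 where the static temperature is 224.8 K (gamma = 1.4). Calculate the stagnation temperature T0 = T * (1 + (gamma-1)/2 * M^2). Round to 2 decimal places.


Step 1: (gamma-1)/2 = 0.2
Step 2: M^2 = 4.7089
Step 3: 1 + 0.2 * 4.7089 = 1.94178
Step 4: T0 = 224.8 * 1.94178 = 436.51 K

436.51


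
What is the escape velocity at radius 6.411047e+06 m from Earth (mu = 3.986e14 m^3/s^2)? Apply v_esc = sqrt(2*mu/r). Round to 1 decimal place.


Step 1: 2*mu/r = 2 * 3.986e14 / 6.411047e+06 = 124347863.9292
Step 2: v_esc = sqrt(124347863.9292) = 11151.1 m/s

11151.1


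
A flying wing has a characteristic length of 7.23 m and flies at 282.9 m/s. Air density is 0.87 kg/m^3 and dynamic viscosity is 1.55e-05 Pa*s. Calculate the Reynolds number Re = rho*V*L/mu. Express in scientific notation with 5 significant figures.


Step 1: Numerator = rho * V * L = 0.87 * 282.9 * 7.23 = 1779.46929
Step 2: Re = 1779.46929 / 1.55e-05
Step 3: Re = 1.1480e+08

1.1480e+08


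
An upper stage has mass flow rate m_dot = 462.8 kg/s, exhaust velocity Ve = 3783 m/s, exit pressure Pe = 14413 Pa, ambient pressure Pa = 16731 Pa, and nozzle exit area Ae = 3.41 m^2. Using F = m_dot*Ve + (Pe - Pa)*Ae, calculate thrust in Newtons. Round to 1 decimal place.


Step 1: Momentum thrust = m_dot * Ve = 462.8 * 3783 = 1750772.4 N
Step 2: Pressure thrust = (Pe - Pa) * Ae = (14413 - 16731) * 3.41 = -7904.38 N
Step 3: Total thrust F = 1750772.4 + -7904.38 = 1742868.0 N

1742868.0


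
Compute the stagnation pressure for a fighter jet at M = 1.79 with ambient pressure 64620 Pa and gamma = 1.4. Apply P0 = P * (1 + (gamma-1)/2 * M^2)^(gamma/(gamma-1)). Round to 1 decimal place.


Step 1: (gamma-1)/2 * M^2 = 0.2 * 3.2041 = 0.64082
Step 2: 1 + 0.64082 = 1.64082
Step 3: Exponent gamma/(gamma-1) = 3.5
Step 4: P0 = 64620 * 1.64082^3.5 = 365662.4 Pa

365662.4


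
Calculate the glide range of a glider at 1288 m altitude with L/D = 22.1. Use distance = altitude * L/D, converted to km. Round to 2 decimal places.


Step 1: Glide distance = altitude * L/D = 1288 * 22.1 = 28464.8 m
Step 2: Convert to km: 28464.8 / 1000 = 28.46 km

28.46


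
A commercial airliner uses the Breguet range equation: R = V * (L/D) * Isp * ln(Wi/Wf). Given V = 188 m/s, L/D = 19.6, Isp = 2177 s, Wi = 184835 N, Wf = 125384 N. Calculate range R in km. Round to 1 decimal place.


Step 1: Coefficient = V * (L/D) * Isp = 188 * 19.6 * 2177 = 8021809.6 m
Step 2: Wi/Wf = 184835 / 125384 = 1.474151
Step 3: ln(1.474151) = 0.388083
Step 4: R = 8021809.6 * 0.388083 = 3113124.0 m = 3113.1 km

3113.1


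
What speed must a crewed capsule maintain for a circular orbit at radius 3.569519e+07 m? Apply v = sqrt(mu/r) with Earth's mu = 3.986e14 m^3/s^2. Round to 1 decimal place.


Step 1: mu / r = 3.986e14 / 3.569519e+07 = 11166770.6489
Step 2: v = sqrt(11166770.6489) = 3341.7 m/s

3341.7


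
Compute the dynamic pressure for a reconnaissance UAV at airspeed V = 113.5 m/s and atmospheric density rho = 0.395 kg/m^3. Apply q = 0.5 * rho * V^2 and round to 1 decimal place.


Step 1: V^2 = 113.5^2 = 12882.25
Step 2: q = 0.5 * 0.395 * 12882.25
Step 3: q = 2544.2 Pa

2544.2


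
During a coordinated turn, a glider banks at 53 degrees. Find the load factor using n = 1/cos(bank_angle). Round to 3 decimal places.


Step 1: Convert 53 degrees to radians = 0.925025
Step 2: cos(53 deg) = 0.601815
Step 3: n = 1 / 0.601815 = 1.662

1.662


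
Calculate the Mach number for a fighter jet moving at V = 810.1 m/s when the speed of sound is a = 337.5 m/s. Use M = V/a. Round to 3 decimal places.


Step 1: M = V / a = 810.1 / 337.5
Step 2: M = 2.400

2.400


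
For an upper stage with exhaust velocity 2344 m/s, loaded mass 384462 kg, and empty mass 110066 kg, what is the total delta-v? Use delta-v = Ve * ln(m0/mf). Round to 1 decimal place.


Step 1: Mass ratio m0/mf = 384462 / 110066 = 3.493013
Step 2: ln(3.493013) = 1.250765
Step 3: delta-v = 2344 * 1.250765 = 2931.8 m/s

2931.8


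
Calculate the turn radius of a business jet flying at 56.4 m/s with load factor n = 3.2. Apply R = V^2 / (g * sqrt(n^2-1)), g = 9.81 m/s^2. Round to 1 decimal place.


Step 1: V^2 = 56.4^2 = 3180.96
Step 2: n^2 - 1 = 3.2^2 - 1 = 9.24
Step 3: sqrt(9.24) = 3.039737
Step 4: R = 3180.96 / (9.81 * 3.039737) = 106.7 m

106.7


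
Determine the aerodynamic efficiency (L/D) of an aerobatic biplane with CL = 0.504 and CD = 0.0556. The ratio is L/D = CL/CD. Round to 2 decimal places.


Step 1: L/D = CL / CD = 0.504 / 0.0556
Step 2: L/D = 9.06

9.06


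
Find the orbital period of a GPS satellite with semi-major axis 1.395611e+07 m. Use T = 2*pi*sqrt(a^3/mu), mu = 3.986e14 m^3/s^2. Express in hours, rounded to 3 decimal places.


Step 1: a^3 / mu = 2.718274e+21 / 3.986e14 = 6.819552e+06
Step 2: sqrt(6.819552e+06) = 2611.4272 s
Step 3: T = 2*pi * 2611.4272 = 16408.08 s
Step 4: T in hours = 16408.08 / 3600 = 4.558 hours

4.558


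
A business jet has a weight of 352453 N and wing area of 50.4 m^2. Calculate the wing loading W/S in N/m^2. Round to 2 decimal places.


Step 1: Wing loading = W / S = 352453 / 50.4
Step 2: Wing loading = 6993.12 N/m^2

6993.12


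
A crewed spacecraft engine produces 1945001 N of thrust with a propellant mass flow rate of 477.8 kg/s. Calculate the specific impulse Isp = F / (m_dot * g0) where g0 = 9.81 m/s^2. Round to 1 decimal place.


Step 1: m_dot * g0 = 477.8 * 9.81 = 4687.22
Step 2: Isp = 1945001 / 4687.22 = 415.0 s

415.0


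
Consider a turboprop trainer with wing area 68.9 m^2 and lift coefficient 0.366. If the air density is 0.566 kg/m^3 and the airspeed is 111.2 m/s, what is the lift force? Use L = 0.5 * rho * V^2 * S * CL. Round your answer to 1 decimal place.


Step 1: Calculate dynamic pressure q = 0.5 * 0.566 * 111.2^2 = 0.5 * 0.566 * 12365.44 = 3499.4195 Pa
Step 2: Multiply by wing area and lift coefficient: L = 3499.4195 * 68.9 * 0.366
Step 3: L = 241110.0049 * 0.366 = 88246.3 N

88246.3


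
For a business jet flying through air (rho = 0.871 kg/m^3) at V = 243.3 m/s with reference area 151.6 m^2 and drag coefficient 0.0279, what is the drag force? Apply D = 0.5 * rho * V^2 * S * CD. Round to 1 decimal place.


Step 1: Dynamic pressure q = 0.5 * 0.871 * 243.3^2 = 25779.3746 Pa
Step 2: Drag D = q * S * CD = 25779.3746 * 151.6 * 0.0279
Step 3: D = 109037.5 N

109037.5


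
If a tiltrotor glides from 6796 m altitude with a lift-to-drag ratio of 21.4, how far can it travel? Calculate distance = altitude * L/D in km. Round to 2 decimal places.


Step 1: Glide distance = altitude * L/D = 6796 * 21.4 = 145434.4 m
Step 2: Convert to km: 145434.4 / 1000 = 145.43 km

145.43


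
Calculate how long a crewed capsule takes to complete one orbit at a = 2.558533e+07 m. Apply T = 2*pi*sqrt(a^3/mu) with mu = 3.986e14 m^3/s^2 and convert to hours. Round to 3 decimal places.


Step 1: a^3 / mu = 1.674839e+22 / 3.986e14 = 4.201804e+07
Step 2: sqrt(4.201804e+07) = 6482.1322 s
Step 3: T = 2*pi * 6482.1322 = 40728.44 s
Step 4: T in hours = 40728.44 / 3600 = 11.313 hours

11.313


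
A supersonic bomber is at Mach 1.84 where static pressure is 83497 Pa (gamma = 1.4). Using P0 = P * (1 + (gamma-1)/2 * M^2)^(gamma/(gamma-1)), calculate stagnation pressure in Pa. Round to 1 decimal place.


Step 1: (gamma-1)/2 * M^2 = 0.2 * 3.3856 = 0.67712
Step 2: 1 + 0.67712 = 1.67712
Step 3: Exponent gamma/(gamma-1) = 3.5
Step 4: P0 = 83497 * 1.67712^3.5 = 510088.3 Pa

510088.3


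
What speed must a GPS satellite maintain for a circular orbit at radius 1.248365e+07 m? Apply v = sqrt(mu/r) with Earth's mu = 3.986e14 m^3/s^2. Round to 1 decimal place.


Step 1: mu / r = 3.986e14 / 1.248365e+07 = 31929764.1315
Step 2: v = sqrt(31929764.1315) = 5650.6 m/s

5650.6


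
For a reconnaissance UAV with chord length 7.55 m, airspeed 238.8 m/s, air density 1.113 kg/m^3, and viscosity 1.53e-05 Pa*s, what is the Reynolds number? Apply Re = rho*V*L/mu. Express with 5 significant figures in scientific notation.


Step 1: Numerator = rho * V * L = 1.113 * 238.8 * 7.55 = 2006.67222
Step 2: Re = 2006.67222 / 1.53e-05
Step 3: Re = 1.3116e+08

1.3116e+08


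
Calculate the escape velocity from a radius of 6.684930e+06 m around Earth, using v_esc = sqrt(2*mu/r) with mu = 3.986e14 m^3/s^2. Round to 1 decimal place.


Step 1: 2*mu/r = 2 * 3.986e14 / 6.684930e+06 = 119253305.5694
Step 2: v_esc = sqrt(119253305.5694) = 10920.3 m/s

10920.3


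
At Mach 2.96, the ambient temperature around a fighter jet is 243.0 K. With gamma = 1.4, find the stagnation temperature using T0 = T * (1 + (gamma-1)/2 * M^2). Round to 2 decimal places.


Step 1: (gamma-1)/2 = 0.2
Step 2: M^2 = 8.7616
Step 3: 1 + 0.2 * 8.7616 = 2.75232
Step 4: T0 = 243.0 * 2.75232 = 668.81 K

668.81


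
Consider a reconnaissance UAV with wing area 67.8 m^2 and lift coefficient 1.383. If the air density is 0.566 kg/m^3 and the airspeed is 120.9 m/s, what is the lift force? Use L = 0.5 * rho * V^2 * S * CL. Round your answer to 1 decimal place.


Step 1: Calculate dynamic pressure q = 0.5 * 0.566 * 120.9^2 = 0.5 * 0.566 * 14616.81 = 4136.5572 Pa
Step 2: Multiply by wing area and lift coefficient: L = 4136.5572 * 67.8 * 1.383
Step 3: L = 280458.5802 * 1.383 = 387874.2 N

387874.2


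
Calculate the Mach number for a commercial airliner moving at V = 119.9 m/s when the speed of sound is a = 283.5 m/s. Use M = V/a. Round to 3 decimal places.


Step 1: M = V / a = 119.9 / 283.5
Step 2: M = 0.423

0.423


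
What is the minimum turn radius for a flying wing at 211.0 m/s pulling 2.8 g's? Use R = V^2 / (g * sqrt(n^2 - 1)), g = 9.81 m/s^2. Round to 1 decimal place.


Step 1: V^2 = 211.0^2 = 44521.0
Step 2: n^2 - 1 = 2.8^2 - 1 = 6.84
Step 3: sqrt(6.84) = 2.615339
Step 4: R = 44521.0 / (9.81 * 2.615339) = 1735.3 m

1735.3


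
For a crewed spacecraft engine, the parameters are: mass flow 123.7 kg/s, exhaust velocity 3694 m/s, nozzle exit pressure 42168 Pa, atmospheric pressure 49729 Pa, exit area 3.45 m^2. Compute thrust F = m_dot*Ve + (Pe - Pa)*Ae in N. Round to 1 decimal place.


Step 1: Momentum thrust = m_dot * Ve = 123.7 * 3694 = 456947.8 N
Step 2: Pressure thrust = (Pe - Pa) * Ae = (42168 - 49729) * 3.45 = -26085.45 N
Step 3: Total thrust F = 456947.8 + -26085.45 = 430862.4 N

430862.4


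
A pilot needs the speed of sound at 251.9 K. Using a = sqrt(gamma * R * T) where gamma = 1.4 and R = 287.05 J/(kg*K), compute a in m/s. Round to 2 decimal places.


Step 1: gamma * R * T = 1.4 * 287.05 * 251.9 = 101231.053
Step 2: a = sqrt(101231.053) = 318.17 m/s

318.17


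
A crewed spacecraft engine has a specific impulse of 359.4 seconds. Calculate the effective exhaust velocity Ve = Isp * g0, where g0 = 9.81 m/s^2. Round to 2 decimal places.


Step 1: Ve = Isp * g0 = 359.4 * 9.81
Step 2: Ve = 3525.71 m/s

3525.71


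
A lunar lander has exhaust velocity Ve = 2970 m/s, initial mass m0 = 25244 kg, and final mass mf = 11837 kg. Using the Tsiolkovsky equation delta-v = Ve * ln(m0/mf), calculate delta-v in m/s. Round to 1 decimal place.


Step 1: Mass ratio m0/mf = 25244 / 11837 = 2.132635
Step 2: ln(2.132635) = 0.757358
Step 3: delta-v = 2970 * 0.757358 = 2249.4 m/s

2249.4


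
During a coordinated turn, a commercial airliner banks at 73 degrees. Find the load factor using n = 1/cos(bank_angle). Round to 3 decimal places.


Step 1: Convert 73 degrees to radians = 1.27409
Step 2: cos(73 deg) = 0.292372
Step 3: n = 1 / 0.292372 = 3.420

3.420


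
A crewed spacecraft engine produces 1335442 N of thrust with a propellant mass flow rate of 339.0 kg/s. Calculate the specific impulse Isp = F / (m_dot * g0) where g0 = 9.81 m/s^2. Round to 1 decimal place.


Step 1: m_dot * g0 = 339.0 * 9.81 = 3325.59
Step 2: Isp = 1335442 / 3325.59 = 401.6 s

401.6


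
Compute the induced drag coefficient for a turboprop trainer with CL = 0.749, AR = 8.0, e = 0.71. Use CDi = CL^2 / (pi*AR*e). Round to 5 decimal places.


Step 1: CL^2 = 0.749^2 = 0.561001
Step 2: pi * AR * e = 3.14159 * 8.0 * 0.71 = 17.844246
Step 3: CDi = 0.561001 / 17.844246 = 0.03144

0.03144


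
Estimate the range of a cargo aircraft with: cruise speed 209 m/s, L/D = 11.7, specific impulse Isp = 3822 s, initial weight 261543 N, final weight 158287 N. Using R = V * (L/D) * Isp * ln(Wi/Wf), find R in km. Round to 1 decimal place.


Step 1: Coefficient = V * (L/D) * Isp = 209 * 11.7 * 3822 = 9345936.6 m
Step 2: Wi/Wf = 261543 / 158287 = 1.652334
Step 3: ln(1.652334) = 0.502189
Step 4: R = 9345936.6 * 0.502189 = 4693425.3 m = 4693.4 km

4693.4


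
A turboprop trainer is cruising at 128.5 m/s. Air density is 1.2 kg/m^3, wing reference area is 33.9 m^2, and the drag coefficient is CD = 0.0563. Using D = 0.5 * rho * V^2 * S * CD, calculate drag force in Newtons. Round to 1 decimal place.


Step 1: Dynamic pressure q = 0.5 * 1.2 * 128.5^2 = 9907.35 Pa
Step 2: Drag D = q * S * CD = 9907.35 * 33.9 * 0.0563
Step 3: D = 18908.9 N

18908.9


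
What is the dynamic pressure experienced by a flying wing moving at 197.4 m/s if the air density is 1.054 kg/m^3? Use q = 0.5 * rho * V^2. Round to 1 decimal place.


Step 1: V^2 = 197.4^2 = 38966.76
Step 2: q = 0.5 * 1.054 * 38966.76
Step 3: q = 20535.5 Pa

20535.5


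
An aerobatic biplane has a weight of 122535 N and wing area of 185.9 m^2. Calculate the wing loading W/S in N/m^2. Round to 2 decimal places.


Step 1: Wing loading = W / S = 122535 / 185.9
Step 2: Wing loading = 659.14 N/m^2

659.14


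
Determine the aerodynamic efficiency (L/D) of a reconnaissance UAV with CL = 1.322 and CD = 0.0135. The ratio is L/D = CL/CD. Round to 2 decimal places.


Step 1: L/D = CL / CD = 1.322 / 0.0135
Step 2: L/D = 97.93

97.93


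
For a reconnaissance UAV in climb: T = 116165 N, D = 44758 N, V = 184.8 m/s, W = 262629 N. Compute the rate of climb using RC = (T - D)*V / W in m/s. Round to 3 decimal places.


Step 1: Excess thrust = T - D = 116165 - 44758 = 71407 N
Step 2: Excess power = 71407 * 184.8 = 13196013.6 W
Step 3: RC = 13196013.6 / 262629 = 50.246 m/s

50.246


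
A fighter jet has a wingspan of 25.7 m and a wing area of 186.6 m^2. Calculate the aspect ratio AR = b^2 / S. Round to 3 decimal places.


Step 1: b^2 = 25.7^2 = 660.49
Step 2: AR = 660.49 / 186.6 = 3.540

3.540


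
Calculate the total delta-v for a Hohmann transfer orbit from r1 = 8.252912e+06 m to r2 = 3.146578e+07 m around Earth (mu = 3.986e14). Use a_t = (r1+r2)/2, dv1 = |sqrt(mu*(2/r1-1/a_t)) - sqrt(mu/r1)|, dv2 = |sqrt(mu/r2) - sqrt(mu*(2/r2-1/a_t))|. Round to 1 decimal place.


Step 1: Transfer semi-major axis a_t = (8.252912e+06 + 3.146578e+07) / 2 = 1.985935e+07 m
Step 2: v1 (circular at r1) = sqrt(mu/r1) = 6949.68 m/s
Step 3: v_t1 = sqrt(mu*(2/r1 - 1/a_t)) = 8747.86 m/s
Step 4: dv1 = |8747.86 - 6949.68| = 1798.18 m/s
Step 5: v2 (circular at r2) = 3559.18 m/s, v_t2 = 2294.41 m/s
Step 6: dv2 = |3559.18 - 2294.41| = 1264.77 m/s
Step 7: Total delta-v = 1798.18 + 1264.77 = 3062.9 m/s

3062.9


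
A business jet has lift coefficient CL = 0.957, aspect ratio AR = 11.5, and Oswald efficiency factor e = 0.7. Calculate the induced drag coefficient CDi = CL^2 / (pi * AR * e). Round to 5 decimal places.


Step 1: CL^2 = 0.957^2 = 0.915849
Step 2: pi * AR * e = 3.14159 * 11.5 * 0.7 = 25.289821
Step 3: CDi = 0.915849 / 25.289821 = 0.03621

0.03621


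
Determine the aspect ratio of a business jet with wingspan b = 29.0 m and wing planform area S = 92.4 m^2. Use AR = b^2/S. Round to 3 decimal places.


Step 1: b^2 = 29.0^2 = 841.0
Step 2: AR = 841.0 / 92.4 = 9.102

9.102


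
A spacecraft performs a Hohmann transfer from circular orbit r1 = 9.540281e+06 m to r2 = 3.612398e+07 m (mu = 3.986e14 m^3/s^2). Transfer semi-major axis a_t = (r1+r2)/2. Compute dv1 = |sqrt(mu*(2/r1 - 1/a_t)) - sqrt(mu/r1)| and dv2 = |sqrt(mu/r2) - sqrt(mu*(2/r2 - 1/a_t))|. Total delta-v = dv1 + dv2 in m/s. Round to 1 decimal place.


Step 1: Transfer semi-major axis a_t = (9.540281e+06 + 3.612398e+07) / 2 = 2.283213e+07 m
Step 2: v1 (circular at r1) = sqrt(mu/r1) = 6463.8 m/s
Step 3: v_t1 = sqrt(mu*(2/r1 - 1/a_t)) = 8130.41 m/s
Step 4: dv1 = |8130.41 - 6463.8| = 1666.61 m/s
Step 5: v2 (circular at r2) = 3321.78 m/s, v_t2 = 2147.23 m/s
Step 6: dv2 = |3321.78 - 2147.23| = 1174.55 m/s
Step 7: Total delta-v = 1666.61 + 1174.55 = 2841.2 m/s

2841.2


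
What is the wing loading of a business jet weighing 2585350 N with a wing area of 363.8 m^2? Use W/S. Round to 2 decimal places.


Step 1: Wing loading = W / S = 2585350 / 363.8
Step 2: Wing loading = 7106.51 N/m^2

7106.51


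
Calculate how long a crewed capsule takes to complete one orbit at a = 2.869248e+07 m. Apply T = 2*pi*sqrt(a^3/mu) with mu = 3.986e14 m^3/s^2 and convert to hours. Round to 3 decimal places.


Step 1: a^3 / mu = 2.362133e+22 / 3.986e14 = 5.926073e+07
Step 2: sqrt(5.926073e+07) = 7698.0989 s
Step 3: T = 2*pi * 7698.0989 = 48368.58 s
Step 4: T in hours = 48368.58 / 3600 = 13.436 hours

13.436


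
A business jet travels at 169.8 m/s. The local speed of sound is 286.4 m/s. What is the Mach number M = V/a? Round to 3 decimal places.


Step 1: M = V / a = 169.8 / 286.4
Step 2: M = 0.593

0.593


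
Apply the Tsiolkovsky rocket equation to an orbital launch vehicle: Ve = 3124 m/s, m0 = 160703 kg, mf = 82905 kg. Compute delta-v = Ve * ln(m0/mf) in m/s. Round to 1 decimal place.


Step 1: Mass ratio m0/mf = 160703 / 82905 = 1.938399
Step 2: ln(1.938399) = 0.661863
Step 3: delta-v = 3124 * 0.661863 = 2067.7 m/s

2067.7


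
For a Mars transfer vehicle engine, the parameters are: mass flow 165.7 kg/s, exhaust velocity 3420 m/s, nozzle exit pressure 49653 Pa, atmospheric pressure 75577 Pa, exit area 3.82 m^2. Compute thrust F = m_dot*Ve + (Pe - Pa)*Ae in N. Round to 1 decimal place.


Step 1: Momentum thrust = m_dot * Ve = 165.7 * 3420 = 566694.0 N
Step 2: Pressure thrust = (Pe - Pa) * Ae = (49653 - 75577) * 3.82 = -99029.68 N
Step 3: Total thrust F = 566694.0 + -99029.68 = 467664.3 N

467664.3


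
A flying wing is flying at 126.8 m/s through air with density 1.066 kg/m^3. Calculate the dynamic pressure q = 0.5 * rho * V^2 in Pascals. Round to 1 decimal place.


Step 1: V^2 = 126.8^2 = 16078.24
Step 2: q = 0.5 * 1.066 * 16078.24
Step 3: q = 8569.7 Pa

8569.7


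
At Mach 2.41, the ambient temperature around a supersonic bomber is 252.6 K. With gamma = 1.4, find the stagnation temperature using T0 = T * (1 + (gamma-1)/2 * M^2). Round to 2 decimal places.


Step 1: (gamma-1)/2 = 0.2
Step 2: M^2 = 5.8081
Step 3: 1 + 0.2 * 5.8081 = 2.16162
Step 4: T0 = 252.6 * 2.16162 = 546.03 K

546.03
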